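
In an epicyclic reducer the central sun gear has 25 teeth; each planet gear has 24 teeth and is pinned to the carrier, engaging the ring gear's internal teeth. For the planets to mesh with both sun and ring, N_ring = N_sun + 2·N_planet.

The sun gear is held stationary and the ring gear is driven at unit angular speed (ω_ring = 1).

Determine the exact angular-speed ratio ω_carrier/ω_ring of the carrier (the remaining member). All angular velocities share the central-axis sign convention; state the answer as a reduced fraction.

N_ring = 25 + 2·24 = 73
25(ω_s−ω_c) = −73(ω_r−ω_c),  ω_s=0, ω_r=1
25(0−ω_c) = −73(1−ω_c)  ⇒  98ω_c = 73  ⇒  ω_c = 73/98
ω_c/ω_r = 73/98

73/98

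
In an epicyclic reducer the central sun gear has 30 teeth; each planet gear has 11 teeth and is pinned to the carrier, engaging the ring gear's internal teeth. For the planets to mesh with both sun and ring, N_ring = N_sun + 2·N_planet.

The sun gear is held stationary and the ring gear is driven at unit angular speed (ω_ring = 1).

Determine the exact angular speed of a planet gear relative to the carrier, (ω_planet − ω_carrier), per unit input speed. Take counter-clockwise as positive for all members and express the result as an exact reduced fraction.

780/451

N_ring = 30 + 2·11 = 52
30(ω_s−ω_c) = −52(ω_r−ω_c),  ω_s=0, ω_r=1
30(0−ω_c) = −52(1−ω_c)  ⇒  82ω_c = 52  ⇒  ω_c = 26/41
sun–planet: 30·(0−26/41) = −11·(ω_p−ω_c)  ⇒  ω_p−ω_c = −(30/11)·(-26/41) = 780/451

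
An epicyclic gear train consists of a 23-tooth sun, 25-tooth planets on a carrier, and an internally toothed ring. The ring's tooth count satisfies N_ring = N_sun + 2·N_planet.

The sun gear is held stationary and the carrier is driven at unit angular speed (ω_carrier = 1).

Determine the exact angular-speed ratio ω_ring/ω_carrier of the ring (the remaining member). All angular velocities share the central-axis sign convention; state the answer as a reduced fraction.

N_ring = 23 + 2·25 = 73
23(ω_s−ω_c) = −73(ω_r−ω_c),  ω_s=0, ω_c=1
ω_r = 1 − (23/73)(0−1) = 96/73
ω_r/ω_c = 96/73

96/73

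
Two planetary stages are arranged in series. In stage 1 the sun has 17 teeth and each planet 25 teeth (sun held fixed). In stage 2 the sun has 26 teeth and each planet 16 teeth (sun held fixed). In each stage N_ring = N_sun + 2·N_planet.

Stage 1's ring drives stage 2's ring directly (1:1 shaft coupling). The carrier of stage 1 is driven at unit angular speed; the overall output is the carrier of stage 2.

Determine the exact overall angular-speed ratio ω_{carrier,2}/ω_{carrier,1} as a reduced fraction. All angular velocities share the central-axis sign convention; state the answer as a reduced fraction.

58/67

Stage 1: N_ring = 17 + 2·25 = 67
Stage 1: 17(ω_s−ω_c) = −67(ω_r−ω_c),  ω_s=0, ω_c=1
Stage 1: ω_r = 1 − (17/67)(0−1) = 84/67
  ⇒ ω_r¹/ω_c¹ = 84/67
Stage 2: N_ring = 26 + 2·16 = 58
Stage 2: 26(ω_s−ω_c) = −58(ω_r−ω_c),  ω_s=0, ω_r=1
Stage 2: 26(0−ω_c) = −58(1−ω_c)  ⇒  84ω_c = 58  ⇒  ω_c = 29/42
  ⇒ ω_c²/ω_r² = 29/42
Coupling ω_r² = ω_r¹ ⇒ overall = 84/67 × 29/42 = 58/67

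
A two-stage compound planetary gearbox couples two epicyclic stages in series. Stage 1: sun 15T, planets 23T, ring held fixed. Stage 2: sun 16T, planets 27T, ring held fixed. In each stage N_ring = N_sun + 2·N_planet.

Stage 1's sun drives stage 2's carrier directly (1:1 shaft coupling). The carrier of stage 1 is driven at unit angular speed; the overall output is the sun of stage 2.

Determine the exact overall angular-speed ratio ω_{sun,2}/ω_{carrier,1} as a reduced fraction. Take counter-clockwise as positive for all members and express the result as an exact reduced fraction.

817/30

Stage 1: N_ring = 15 + 2·23 = 61
Stage 1: 15(ω_s−ω_c) = −61(ω_r−ω_c),  ω_r=0, ω_c=1
Stage 1: ω_s = 1 − (61/15)(0−1) = 76/15
  ⇒ ω_s¹/ω_c¹ = 76/15
Stage 2: N_ring = 16 + 2·27 = 70
Stage 2: 16(ω_s−ω_c) = −70(ω_r−ω_c),  ω_r=0, ω_c=1
Stage 2: ω_s = 1 − (70/16)(0−1) = 43/8
  ⇒ ω_s²/ω_c² = 43/8
Coupling ω_c² = ω_s¹ ⇒ overall = 76/15 × 43/8 = 817/30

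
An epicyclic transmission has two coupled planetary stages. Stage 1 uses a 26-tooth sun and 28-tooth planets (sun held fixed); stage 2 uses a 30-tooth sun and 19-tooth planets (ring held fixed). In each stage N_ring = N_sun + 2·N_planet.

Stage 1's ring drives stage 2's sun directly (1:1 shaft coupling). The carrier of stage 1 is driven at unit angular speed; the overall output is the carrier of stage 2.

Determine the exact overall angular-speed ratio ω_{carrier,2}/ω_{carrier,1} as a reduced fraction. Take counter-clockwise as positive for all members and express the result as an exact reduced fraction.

810/2009

Stage 1: N_ring = 26 + 2·28 = 82
Stage 1: 26(ω_s−ω_c) = −82(ω_r−ω_c),  ω_s=0, ω_c=1
Stage 1: ω_r = 1 − (26/82)(0−1) = 54/41
  ⇒ ω_r¹/ω_c¹ = 54/41
Stage 2: N_ring = 30 + 2·19 = 68
Stage 2: 30(ω_s−ω_c) = −68(ω_r−ω_c),  ω_r=0, ω_s=1
Stage 2: 30(1−ω_c) = −68(0−ω_c)  ⇒  98ω_c = 30  ⇒  ω_c = 15/49
  ⇒ ω_c²/ω_s² = 15/49
Coupling ω_s² = ω_r¹ ⇒ overall = 54/41 × 15/49 = 810/2009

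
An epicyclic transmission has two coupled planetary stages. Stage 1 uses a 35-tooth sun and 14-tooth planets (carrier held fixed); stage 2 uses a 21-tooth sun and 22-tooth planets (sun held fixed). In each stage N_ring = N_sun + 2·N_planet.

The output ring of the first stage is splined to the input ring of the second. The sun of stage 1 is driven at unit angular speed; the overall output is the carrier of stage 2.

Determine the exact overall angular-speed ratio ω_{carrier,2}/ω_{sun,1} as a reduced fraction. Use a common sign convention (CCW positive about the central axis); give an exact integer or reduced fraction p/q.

-325/774

Stage 1: N_ring = 35 + 2·14 = 63
Stage 1: 35(ω_s−ω_c) = −63(ω_r−ω_c),  ω_c=0, ω_s=1
Stage 1: ω_r = 0 − (35/63)(1−0) = -5/9
  ⇒ ω_r¹/ω_s¹ = -5/9
Stage 2: N_ring = 21 + 2·22 = 65
Stage 2: 21(ω_s−ω_c) = −65(ω_r−ω_c),  ω_s=0, ω_r=1
Stage 2: 21(0−ω_c) = −65(1−ω_c)  ⇒  86ω_c = 65  ⇒  ω_c = 65/86
  ⇒ ω_c²/ω_r² = 65/86
Coupling ω_r² = ω_r¹ ⇒ overall = -5/9 × 65/86 = -325/774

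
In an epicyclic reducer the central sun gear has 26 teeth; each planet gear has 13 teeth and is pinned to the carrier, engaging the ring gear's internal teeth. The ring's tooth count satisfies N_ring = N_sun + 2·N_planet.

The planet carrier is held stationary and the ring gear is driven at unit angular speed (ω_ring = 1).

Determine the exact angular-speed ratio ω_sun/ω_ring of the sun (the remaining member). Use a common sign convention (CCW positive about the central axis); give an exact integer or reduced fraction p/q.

-2

N_ring = 26 + 2·13 = 52
26(ω_s−ω_c) = −52(ω_r−ω_c),  ω_c=0, ω_r=1
ω_s = 0 − (52/26)(1−0) = -2
ω_s/ω_r = -2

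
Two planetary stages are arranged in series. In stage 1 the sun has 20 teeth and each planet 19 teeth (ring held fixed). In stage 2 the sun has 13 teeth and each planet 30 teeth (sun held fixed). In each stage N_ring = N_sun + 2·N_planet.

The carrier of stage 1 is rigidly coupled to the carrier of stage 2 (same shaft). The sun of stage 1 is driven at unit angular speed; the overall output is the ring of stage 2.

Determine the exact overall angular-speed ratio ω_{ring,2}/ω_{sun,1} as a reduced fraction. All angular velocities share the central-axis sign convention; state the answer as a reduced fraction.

860/2847

Stage 1: N_ring = 20 + 2·19 = 58
Stage 1: 20(ω_s−ω_c) = −58(ω_r−ω_c),  ω_r=0, ω_s=1
Stage 1: 20(1−ω_c) = −58(0−ω_c)  ⇒  78ω_c = 20  ⇒  ω_c = 10/39
  ⇒ ω_c¹/ω_s¹ = 10/39
Stage 2: N_ring = 13 + 2·30 = 73
Stage 2: 13(ω_s−ω_c) = −73(ω_r−ω_c),  ω_s=0, ω_c=1
Stage 2: ω_r = 1 − (13/73)(0−1) = 86/73
  ⇒ ω_r²/ω_c² = 86/73
Coupling ω_c² = ω_c¹ ⇒ overall = 10/39 × 86/73 = 860/2847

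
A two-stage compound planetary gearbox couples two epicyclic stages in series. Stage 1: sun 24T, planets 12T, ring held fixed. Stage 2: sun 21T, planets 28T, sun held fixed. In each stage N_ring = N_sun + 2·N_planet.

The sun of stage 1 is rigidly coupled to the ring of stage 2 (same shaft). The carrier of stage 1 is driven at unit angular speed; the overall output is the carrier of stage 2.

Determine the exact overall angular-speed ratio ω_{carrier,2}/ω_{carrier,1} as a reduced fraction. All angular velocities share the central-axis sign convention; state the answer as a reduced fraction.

Stage 1: N_ring = 24 + 2·12 = 48
Stage 1: 24(ω_s−ω_c) = −48(ω_r−ω_c),  ω_r=0, ω_c=1
Stage 1: ω_s = 1 − (48/24)(0−1) = 3
  ⇒ ω_s¹/ω_c¹ = 3
Stage 2: N_ring = 21 + 2·28 = 77
Stage 2: 21(ω_s−ω_c) = −77(ω_r−ω_c),  ω_s=0, ω_r=1
Stage 2: 21(0−ω_c) = −77(1−ω_c)  ⇒  98ω_c = 77  ⇒  ω_c = 11/14
  ⇒ ω_c²/ω_r² = 11/14
Coupling ω_r² = ω_s¹ ⇒ overall = 3 × 11/14 = 33/14

33/14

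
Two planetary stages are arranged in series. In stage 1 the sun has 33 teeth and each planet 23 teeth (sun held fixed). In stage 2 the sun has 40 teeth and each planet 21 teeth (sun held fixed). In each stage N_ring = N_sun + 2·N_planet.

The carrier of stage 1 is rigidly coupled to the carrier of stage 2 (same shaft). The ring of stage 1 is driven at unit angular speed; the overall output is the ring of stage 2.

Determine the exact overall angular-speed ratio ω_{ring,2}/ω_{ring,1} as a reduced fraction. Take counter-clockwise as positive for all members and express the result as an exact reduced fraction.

Stage 1: N_ring = 33 + 2·23 = 79
Stage 1: 33(ω_s−ω_c) = −79(ω_r−ω_c),  ω_s=0, ω_r=1
Stage 1: 33(0−ω_c) = −79(1−ω_c)  ⇒  112ω_c = 79  ⇒  ω_c = 79/112
  ⇒ ω_c¹/ω_r¹ = 79/112
Stage 2: N_ring = 40 + 2·21 = 82
Stage 2: 40(ω_s−ω_c) = −82(ω_r−ω_c),  ω_s=0, ω_c=1
Stage 2: ω_r = 1 − (40/82)(0−1) = 61/41
  ⇒ ω_r²/ω_c² = 61/41
Coupling ω_c² = ω_c¹ ⇒ overall = 79/112 × 61/41 = 4819/4592

4819/4592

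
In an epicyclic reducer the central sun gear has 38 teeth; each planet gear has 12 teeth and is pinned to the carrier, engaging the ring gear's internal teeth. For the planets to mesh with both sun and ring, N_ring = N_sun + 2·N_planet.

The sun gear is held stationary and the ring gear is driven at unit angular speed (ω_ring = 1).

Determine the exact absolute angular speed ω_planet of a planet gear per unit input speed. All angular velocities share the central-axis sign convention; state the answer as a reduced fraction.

31/12

N_ring = 38 + 2·12 = 62
38(ω_s−ω_c) = −62(ω_r−ω_c),  ω_s=0, ω_r=1
38(0−ω_c) = −62(1−ω_c)  ⇒  100ω_c = 62  ⇒  ω_c = 31/50
sun–planet: 38·(0−31/50) = −12·(ω_p−ω_c)  ⇒  ω_p−ω_c = −(38/12)·(-31/50) = 589/300
ω_p = 31/50 + 589/300 = 31/12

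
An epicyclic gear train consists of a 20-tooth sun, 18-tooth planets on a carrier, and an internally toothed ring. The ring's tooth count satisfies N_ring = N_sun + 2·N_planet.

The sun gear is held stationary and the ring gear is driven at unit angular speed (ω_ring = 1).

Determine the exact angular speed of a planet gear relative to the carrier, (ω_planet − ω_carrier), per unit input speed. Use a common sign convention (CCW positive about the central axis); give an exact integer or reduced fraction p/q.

140/171

N_ring = 20 + 2·18 = 56
20(ω_s−ω_c) = −56(ω_r−ω_c),  ω_s=0, ω_r=1
20(0−ω_c) = −56(1−ω_c)  ⇒  76ω_c = 56  ⇒  ω_c = 14/19
sun–planet: 20·(0−14/19) = −18·(ω_p−ω_c)  ⇒  ω_p−ω_c = −(20/18)·(-14/19) = 140/171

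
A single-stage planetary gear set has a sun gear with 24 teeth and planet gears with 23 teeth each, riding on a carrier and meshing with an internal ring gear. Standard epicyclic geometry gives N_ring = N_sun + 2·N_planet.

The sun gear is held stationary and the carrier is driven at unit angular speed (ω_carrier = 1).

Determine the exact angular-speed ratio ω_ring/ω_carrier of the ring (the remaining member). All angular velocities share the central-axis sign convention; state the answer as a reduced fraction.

N_ring = 24 + 2·23 = 70
24(ω_s−ω_c) = −70(ω_r−ω_c),  ω_s=0, ω_c=1
ω_r = 1 − (24/70)(0−1) = 47/35
ω_r/ω_c = 47/35

47/35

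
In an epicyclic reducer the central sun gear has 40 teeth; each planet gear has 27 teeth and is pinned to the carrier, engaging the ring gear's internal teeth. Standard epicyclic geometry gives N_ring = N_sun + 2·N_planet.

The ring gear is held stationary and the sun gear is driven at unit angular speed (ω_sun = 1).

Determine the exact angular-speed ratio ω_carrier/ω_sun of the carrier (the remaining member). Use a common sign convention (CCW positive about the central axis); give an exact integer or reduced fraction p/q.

N_ring = 40 + 2·27 = 94
40(ω_s−ω_c) = −94(ω_r−ω_c),  ω_r=0, ω_s=1
40(1−ω_c) = −94(0−ω_c)  ⇒  134ω_c = 40  ⇒  ω_c = 20/67
ω_c/ω_s = 20/67

20/67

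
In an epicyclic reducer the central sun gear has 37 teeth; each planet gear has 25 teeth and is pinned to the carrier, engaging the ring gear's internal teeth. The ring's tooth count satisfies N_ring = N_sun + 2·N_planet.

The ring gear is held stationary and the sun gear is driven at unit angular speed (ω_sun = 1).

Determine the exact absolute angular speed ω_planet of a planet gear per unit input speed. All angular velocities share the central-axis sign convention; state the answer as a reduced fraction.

-37/50

N_ring = 37 + 2·25 = 87
37(ω_s−ω_c) = −87(ω_r−ω_c),  ω_r=0, ω_s=1
37(1−ω_c) = −87(0−ω_c)  ⇒  124ω_c = 37  ⇒  ω_c = 37/124
sun–planet: 37·(1−37/124) = −25·(ω_p−ω_c)  ⇒  ω_p−ω_c = −(37/25)·(87/124) = -3219/3100
ω_p = 37/124 − 3219/3100 = -37/50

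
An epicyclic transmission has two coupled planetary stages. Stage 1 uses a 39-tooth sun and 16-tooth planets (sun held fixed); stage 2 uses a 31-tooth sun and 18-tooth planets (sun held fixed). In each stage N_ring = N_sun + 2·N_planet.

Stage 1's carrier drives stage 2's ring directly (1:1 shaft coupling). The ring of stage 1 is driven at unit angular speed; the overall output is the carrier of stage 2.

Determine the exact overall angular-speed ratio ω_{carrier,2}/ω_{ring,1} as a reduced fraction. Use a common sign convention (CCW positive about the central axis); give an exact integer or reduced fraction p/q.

Stage 1: N_ring = 39 + 2·16 = 71
Stage 1: 39(ω_s−ω_c) = −71(ω_r−ω_c),  ω_s=0, ω_r=1
Stage 1: 39(0−ω_c) = −71(1−ω_c)  ⇒  110ω_c = 71  ⇒  ω_c = 71/110
  ⇒ ω_c¹/ω_r¹ = 71/110
Stage 2: N_ring = 31 + 2·18 = 67
Stage 2: 31(ω_s−ω_c) = −67(ω_r−ω_c),  ω_s=0, ω_r=1
Stage 2: 31(0−ω_c) = −67(1−ω_c)  ⇒  98ω_c = 67  ⇒  ω_c = 67/98
  ⇒ ω_c²/ω_r² = 67/98
Coupling ω_r² = ω_c¹ ⇒ overall = 71/110 × 67/98 = 4757/10780

4757/10780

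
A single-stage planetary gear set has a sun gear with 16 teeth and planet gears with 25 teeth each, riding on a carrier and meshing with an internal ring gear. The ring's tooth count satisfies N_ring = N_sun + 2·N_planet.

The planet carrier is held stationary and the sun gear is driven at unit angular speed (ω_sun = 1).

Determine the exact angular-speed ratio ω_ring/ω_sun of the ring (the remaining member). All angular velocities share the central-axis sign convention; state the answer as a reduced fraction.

-8/33

N_ring = 16 + 2·25 = 66
16(ω_s−ω_c) = −66(ω_r−ω_c),  ω_c=0, ω_s=1
ω_r = 0 − (16/66)(1−0) = -8/33
ω_r/ω_s = -8/33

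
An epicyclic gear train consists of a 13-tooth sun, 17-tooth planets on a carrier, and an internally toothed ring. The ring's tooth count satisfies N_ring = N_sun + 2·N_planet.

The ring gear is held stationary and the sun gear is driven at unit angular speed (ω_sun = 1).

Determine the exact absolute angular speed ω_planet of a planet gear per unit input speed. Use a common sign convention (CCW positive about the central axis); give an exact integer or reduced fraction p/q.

-13/34

N_ring = 13 + 2·17 = 47
13(ω_s−ω_c) = −47(ω_r−ω_c),  ω_r=0, ω_s=1
13(1−ω_c) = −47(0−ω_c)  ⇒  60ω_c = 13  ⇒  ω_c = 13/60
sun–planet: 13·(1−13/60) = −17·(ω_p−ω_c)  ⇒  ω_p−ω_c = −(13/17)·(47/60) = -611/1020
ω_p = 13/60 − 611/1020 = -13/34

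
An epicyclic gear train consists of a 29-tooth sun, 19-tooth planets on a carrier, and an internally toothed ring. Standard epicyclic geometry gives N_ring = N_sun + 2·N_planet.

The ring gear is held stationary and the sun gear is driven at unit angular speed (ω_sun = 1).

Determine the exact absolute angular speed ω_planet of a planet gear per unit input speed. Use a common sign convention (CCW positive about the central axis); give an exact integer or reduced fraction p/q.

-29/38

N_ring = 29 + 2·19 = 67
29(ω_s−ω_c) = −67(ω_r−ω_c),  ω_r=0, ω_s=1
29(1−ω_c) = −67(0−ω_c)  ⇒  96ω_c = 29  ⇒  ω_c = 29/96
sun–planet: 29·(1−29/96) = −19·(ω_p−ω_c)  ⇒  ω_p−ω_c = −(29/19)·(67/96) = -1943/1824
ω_p = 29/96 − 1943/1824 = -29/38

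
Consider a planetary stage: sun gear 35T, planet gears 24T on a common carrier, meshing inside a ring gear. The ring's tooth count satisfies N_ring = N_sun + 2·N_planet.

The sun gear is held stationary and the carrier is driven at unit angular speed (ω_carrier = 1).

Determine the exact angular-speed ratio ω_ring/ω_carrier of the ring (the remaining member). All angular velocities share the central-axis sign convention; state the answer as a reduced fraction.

N_ring = 35 + 2·24 = 83
35(ω_s−ω_c) = −83(ω_r−ω_c),  ω_s=0, ω_c=1
ω_r = 1 − (35/83)(0−1) = 118/83
ω_r/ω_c = 118/83

118/83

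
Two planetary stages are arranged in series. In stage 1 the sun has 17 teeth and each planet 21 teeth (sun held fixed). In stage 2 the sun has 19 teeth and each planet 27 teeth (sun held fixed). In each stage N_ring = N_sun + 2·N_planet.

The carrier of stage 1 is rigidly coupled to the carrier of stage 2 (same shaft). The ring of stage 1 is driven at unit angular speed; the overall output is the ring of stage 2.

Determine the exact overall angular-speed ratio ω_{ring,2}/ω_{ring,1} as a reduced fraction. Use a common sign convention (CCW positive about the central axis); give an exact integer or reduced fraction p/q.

1357/1387

Stage 1: N_ring = 17 + 2·21 = 59
Stage 1: 17(ω_s−ω_c) = −59(ω_r−ω_c),  ω_s=0, ω_r=1
Stage 1: 17(0−ω_c) = −59(1−ω_c)  ⇒  76ω_c = 59  ⇒  ω_c = 59/76
  ⇒ ω_c¹/ω_r¹ = 59/76
Stage 2: N_ring = 19 + 2·27 = 73
Stage 2: 19(ω_s−ω_c) = −73(ω_r−ω_c),  ω_s=0, ω_c=1
Stage 2: ω_r = 1 − (19/73)(0−1) = 92/73
  ⇒ ω_r²/ω_c² = 92/73
Coupling ω_c² = ω_c¹ ⇒ overall = 59/76 × 92/73 = 1357/1387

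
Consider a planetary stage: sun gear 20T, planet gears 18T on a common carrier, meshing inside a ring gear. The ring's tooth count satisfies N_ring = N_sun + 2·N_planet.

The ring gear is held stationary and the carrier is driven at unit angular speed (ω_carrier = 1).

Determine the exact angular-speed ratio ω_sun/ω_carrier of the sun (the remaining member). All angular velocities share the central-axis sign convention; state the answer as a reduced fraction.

N_ring = 20 + 2·18 = 56
20(ω_s−ω_c) = −56(ω_r−ω_c),  ω_r=0, ω_c=1
ω_s = 1 − (56/20)(0−1) = 19/5
ω_s/ω_c = 19/5

19/5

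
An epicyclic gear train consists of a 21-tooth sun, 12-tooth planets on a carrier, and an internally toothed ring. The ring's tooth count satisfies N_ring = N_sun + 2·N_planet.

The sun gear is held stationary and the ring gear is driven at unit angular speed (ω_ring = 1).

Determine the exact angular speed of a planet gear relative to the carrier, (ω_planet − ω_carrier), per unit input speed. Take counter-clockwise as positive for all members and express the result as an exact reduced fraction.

N_ring = 21 + 2·12 = 45
21(ω_s−ω_c) = −45(ω_r−ω_c),  ω_s=0, ω_r=1
21(0−ω_c) = −45(1−ω_c)  ⇒  66ω_c = 45  ⇒  ω_c = 15/22
sun–planet: 21·(0−15/22) = −12·(ω_p−ω_c)  ⇒  ω_p−ω_c = −(21/12)·(-15/22) = 105/88

105/88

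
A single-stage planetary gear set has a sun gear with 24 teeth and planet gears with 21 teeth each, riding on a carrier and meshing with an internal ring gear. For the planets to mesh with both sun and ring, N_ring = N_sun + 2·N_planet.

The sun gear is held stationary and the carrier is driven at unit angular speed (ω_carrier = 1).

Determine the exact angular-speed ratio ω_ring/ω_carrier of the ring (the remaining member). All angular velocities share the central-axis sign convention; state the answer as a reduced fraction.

N_ring = 24 + 2·21 = 66
24(ω_s−ω_c) = −66(ω_r−ω_c),  ω_s=0, ω_c=1
ω_r = 1 − (24/66)(0−1) = 15/11
ω_r/ω_c = 15/11

15/11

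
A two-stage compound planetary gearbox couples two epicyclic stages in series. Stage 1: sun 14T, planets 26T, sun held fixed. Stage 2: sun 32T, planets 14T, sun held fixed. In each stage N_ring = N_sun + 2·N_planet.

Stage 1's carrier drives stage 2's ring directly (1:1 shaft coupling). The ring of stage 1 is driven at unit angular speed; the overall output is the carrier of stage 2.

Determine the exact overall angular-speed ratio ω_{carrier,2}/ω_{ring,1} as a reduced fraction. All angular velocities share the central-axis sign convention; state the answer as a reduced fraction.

99/184

Stage 1: N_ring = 14 + 2·26 = 66
Stage 1: 14(ω_s−ω_c) = −66(ω_r−ω_c),  ω_s=0, ω_r=1
Stage 1: 14(0−ω_c) = −66(1−ω_c)  ⇒  80ω_c = 66  ⇒  ω_c = 33/40
  ⇒ ω_c¹/ω_r¹ = 33/40
Stage 2: N_ring = 32 + 2·14 = 60
Stage 2: 32(ω_s−ω_c) = −60(ω_r−ω_c),  ω_s=0, ω_r=1
Stage 2: 32(0−ω_c) = −60(1−ω_c)  ⇒  92ω_c = 60  ⇒  ω_c = 15/23
  ⇒ ω_c²/ω_r² = 15/23
Coupling ω_r² = ω_c¹ ⇒ overall = 33/40 × 15/23 = 99/184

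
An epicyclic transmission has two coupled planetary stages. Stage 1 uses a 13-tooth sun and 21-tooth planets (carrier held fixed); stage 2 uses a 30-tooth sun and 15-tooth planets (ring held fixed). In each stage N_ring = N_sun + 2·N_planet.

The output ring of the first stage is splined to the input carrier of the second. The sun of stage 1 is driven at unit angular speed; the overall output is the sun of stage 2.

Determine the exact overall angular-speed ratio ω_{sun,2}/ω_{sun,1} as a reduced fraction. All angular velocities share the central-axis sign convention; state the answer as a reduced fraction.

Stage 1: N_ring = 13 + 2·21 = 55
Stage 1: 13(ω_s−ω_c) = −55(ω_r−ω_c),  ω_c=0, ω_s=1
Stage 1: ω_r = 0 − (13/55)(1−0) = -13/55
  ⇒ ω_r¹/ω_s¹ = -13/55
Stage 2: N_ring = 30 + 2·15 = 60
Stage 2: 30(ω_s−ω_c) = −60(ω_r−ω_c),  ω_r=0, ω_c=1
Stage 2: ω_s = 1 − (60/30)(0−1) = 3
  ⇒ ω_s²/ω_c² = 3
Coupling ω_c² = ω_r¹ ⇒ overall = -13/55 × 3 = -39/55

-39/55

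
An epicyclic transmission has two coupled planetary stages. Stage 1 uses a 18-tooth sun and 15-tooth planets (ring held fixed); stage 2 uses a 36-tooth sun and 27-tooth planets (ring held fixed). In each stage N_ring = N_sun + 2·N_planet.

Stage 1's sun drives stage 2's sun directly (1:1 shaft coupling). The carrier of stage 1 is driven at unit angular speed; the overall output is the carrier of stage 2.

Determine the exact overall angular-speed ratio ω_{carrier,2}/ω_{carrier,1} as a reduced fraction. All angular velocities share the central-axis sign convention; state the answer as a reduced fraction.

Stage 1: N_ring = 18 + 2·15 = 48
Stage 1: 18(ω_s−ω_c) = −48(ω_r−ω_c),  ω_r=0, ω_c=1
Stage 1: ω_s = 1 − (48/18)(0−1) = 11/3
  ⇒ ω_s¹/ω_c¹ = 11/3
Stage 2: N_ring = 36 + 2·27 = 90
Stage 2: 36(ω_s−ω_c) = −90(ω_r−ω_c),  ω_r=0, ω_s=1
Stage 2: 36(1−ω_c) = −90(0−ω_c)  ⇒  126ω_c = 36  ⇒  ω_c = 2/7
  ⇒ ω_c²/ω_s² = 2/7
Coupling ω_s² = ω_s¹ ⇒ overall = 11/3 × 2/7 = 22/21

22/21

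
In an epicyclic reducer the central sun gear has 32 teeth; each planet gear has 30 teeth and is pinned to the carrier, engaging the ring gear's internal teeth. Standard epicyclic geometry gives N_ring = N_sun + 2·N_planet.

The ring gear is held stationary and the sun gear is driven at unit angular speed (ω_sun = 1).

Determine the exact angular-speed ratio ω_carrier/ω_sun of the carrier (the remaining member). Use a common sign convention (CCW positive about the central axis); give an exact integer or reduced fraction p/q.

8/31

N_ring = 32 + 2·30 = 92
32(ω_s−ω_c) = −92(ω_r−ω_c),  ω_r=0, ω_s=1
32(1−ω_c) = −92(0−ω_c)  ⇒  124ω_c = 32  ⇒  ω_c = 8/31
ω_c/ω_s = 8/31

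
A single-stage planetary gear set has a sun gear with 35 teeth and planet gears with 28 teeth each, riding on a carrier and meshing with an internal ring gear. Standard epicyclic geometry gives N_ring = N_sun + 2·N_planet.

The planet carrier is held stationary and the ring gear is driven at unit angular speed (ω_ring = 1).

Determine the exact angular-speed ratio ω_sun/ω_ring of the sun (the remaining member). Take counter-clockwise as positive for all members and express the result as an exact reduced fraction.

N_ring = 35 + 2·28 = 91
35(ω_s−ω_c) = −91(ω_r−ω_c),  ω_c=0, ω_r=1
ω_s = 0 − (91/35)(1−0) = -13/5
ω_s/ω_r = -13/5

-13/5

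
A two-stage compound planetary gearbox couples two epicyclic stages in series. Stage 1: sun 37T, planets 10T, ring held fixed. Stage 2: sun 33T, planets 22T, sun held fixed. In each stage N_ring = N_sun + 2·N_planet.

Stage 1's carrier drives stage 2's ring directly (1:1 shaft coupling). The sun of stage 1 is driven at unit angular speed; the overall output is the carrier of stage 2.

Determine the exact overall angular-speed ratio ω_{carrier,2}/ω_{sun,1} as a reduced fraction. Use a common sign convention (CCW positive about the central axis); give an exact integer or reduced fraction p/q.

259/940

Stage 1: N_ring = 37 + 2·10 = 57
Stage 1: 37(ω_s−ω_c) = −57(ω_r−ω_c),  ω_r=0, ω_s=1
Stage 1: 37(1−ω_c) = −57(0−ω_c)  ⇒  94ω_c = 37  ⇒  ω_c = 37/94
  ⇒ ω_c¹/ω_s¹ = 37/94
Stage 2: N_ring = 33 + 2·22 = 77
Stage 2: 33(ω_s−ω_c) = −77(ω_r−ω_c),  ω_s=0, ω_r=1
Stage 2: 33(0−ω_c) = −77(1−ω_c)  ⇒  110ω_c = 77  ⇒  ω_c = 7/10
  ⇒ ω_c²/ω_r² = 7/10
Coupling ω_r² = ω_c¹ ⇒ overall = 37/94 × 7/10 = 259/940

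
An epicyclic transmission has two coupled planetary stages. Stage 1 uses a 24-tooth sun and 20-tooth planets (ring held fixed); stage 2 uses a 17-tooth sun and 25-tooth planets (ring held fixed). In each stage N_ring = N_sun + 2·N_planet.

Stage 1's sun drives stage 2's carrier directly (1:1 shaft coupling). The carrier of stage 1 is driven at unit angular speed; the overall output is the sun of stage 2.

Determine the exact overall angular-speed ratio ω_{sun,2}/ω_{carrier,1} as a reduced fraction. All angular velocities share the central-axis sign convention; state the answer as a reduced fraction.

308/17

Stage 1: N_ring = 24 + 2·20 = 64
Stage 1: 24(ω_s−ω_c) = −64(ω_r−ω_c),  ω_r=0, ω_c=1
Stage 1: ω_s = 1 − (64/24)(0−1) = 11/3
  ⇒ ω_s¹/ω_c¹ = 11/3
Stage 2: N_ring = 17 + 2·25 = 67
Stage 2: 17(ω_s−ω_c) = −67(ω_r−ω_c),  ω_r=0, ω_c=1
Stage 2: ω_s = 1 − (67/17)(0−1) = 84/17
  ⇒ ω_s²/ω_c² = 84/17
Coupling ω_c² = ω_s¹ ⇒ overall = 11/3 × 84/17 = 308/17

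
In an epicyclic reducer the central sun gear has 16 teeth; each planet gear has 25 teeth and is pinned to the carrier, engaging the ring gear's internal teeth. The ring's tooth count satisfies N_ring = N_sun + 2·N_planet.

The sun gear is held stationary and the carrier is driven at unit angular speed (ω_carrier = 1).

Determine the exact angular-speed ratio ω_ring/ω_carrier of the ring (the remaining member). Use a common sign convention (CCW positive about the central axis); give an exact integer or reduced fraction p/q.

41/33

N_ring = 16 + 2·25 = 66
16(ω_s−ω_c) = −66(ω_r−ω_c),  ω_s=0, ω_c=1
ω_r = 1 − (16/66)(0−1) = 41/33
ω_r/ω_c = 41/33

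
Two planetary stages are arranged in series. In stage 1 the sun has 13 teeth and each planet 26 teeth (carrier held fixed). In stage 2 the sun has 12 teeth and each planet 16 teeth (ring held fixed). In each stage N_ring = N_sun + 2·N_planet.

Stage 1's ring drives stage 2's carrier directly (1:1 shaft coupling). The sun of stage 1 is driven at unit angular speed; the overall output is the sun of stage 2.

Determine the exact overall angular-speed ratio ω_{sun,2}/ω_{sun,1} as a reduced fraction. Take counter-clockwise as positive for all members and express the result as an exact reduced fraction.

Stage 1: N_ring = 13 + 2·26 = 65
Stage 1: 13(ω_s−ω_c) = −65(ω_r−ω_c),  ω_c=0, ω_s=1
Stage 1: ω_r = 0 − (13/65)(1−0) = -1/5
  ⇒ ω_r¹/ω_s¹ = -1/5
Stage 2: N_ring = 12 + 2·16 = 44
Stage 2: 12(ω_s−ω_c) = −44(ω_r−ω_c),  ω_r=0, ω_c=1
Stage 2: ω_s = 1 − (44/12)(0−1) = 14/3
  ⇒ ω_s²/ω_c² = 14/3
Coupling ω_c² = ω_r¹ ⇒ overall = -1/5 × 14/3 = -14/15

-14/15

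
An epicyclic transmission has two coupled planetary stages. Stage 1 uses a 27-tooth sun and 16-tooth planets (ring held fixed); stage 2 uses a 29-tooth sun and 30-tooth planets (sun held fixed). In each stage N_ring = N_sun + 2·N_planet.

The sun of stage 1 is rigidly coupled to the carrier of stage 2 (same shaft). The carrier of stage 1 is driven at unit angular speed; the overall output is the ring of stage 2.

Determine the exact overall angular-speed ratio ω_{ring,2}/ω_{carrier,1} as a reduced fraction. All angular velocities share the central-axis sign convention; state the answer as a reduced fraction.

Stage 1: N_ring = 27 + 2·16 = 59
Stage 1: 27(ω_s−ω_c) = −59(ω_r−ω_c),  ω_r=0, ω_c=1
Stage 1: ω_s = 1 − (59/27)(0−1) = 86/27
  ⇒ ω_s¹/ω_c¹ = 86/27
Stage 2: N_ring = 29 + 2·30 = 89
Stage 2: 29(ω_s−ω_c) = −89(ω_r−ω_c),  ω_s=0, ω_c=1
Stage 2: ω_r = 1 − (29/89)(0−1) = 118/89
  ⇒ ω_r²/ω_c² = 118/89
Coupling ω_c² = ω_s¹ ⇒ overall = 86/27 × 118/89 = 10148/2403

10148/2403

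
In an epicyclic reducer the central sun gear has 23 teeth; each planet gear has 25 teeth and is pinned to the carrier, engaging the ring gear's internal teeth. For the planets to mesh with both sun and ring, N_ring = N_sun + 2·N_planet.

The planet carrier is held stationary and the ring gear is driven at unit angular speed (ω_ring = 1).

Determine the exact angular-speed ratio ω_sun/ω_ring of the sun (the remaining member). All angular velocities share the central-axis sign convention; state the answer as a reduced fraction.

-73/23

N_ring = 23 + 2·25 = 73
23(ω_s−ω_c) = −73(ω_r−ω_c),  ω_c=0, ω_r=1
ω_s = 0 − (73/23)(1−0) = -73/23
ω_s/ω_r = -73/23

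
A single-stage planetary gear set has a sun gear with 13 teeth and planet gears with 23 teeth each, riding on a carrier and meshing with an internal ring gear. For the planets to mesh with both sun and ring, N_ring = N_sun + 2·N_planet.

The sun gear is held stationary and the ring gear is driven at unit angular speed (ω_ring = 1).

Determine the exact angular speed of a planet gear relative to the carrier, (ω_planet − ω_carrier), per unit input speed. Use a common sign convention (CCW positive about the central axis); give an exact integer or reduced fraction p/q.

N_ring = 13 + 2·23 = 59
13(ω_s−ω_c) = −59(ω_r−ω_c),  ω_s=0, ω_r=1
13(0−ω_c) = −59(1−ω_c)  ⇒  72ω_c = 59  ⇒  ω_c = 59/72
sun–planet: 13·(0−59/72) = −23·(ω_p−ω_c)  ⇒  ω_p−ω_c = −(13/23)·(-59/72) = 767/1656

767/1656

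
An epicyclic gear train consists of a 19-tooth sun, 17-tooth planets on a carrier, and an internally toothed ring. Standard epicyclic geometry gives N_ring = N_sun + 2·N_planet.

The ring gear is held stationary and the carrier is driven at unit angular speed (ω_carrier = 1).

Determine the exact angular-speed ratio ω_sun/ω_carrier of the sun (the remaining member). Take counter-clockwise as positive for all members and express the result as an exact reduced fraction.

72/19

N_ring = 19 + 2·17 = 53
19(ω_s−ω_c) = −53(ω_r−ω_c),  ω_r=0, ω_c=1
ω_s = 1 − (53/19)(0−1) = 72/19
ω_s/ω_c = 72/19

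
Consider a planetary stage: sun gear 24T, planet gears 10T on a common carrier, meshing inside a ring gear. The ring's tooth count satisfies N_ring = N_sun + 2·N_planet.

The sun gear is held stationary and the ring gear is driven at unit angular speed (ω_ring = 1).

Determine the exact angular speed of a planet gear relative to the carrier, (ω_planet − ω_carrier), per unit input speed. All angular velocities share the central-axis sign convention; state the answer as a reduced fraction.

N_ring = 24 + 2·10 = 44
24(ω_s−ω_c) = −44(ω_r−ω_c),  ω_s=0, ω_r=1
24(0−ω_c) = −44(1−ω_c)  ⇒  68ω_c = 44  ⇒  ω_c = 11/17
sun–planet: 24·(0−11/17) = −10·(ω_p−ω_c)  ⇒  ω_p−ω_c = −(24/10)·(-11/17) = 132/85

132/85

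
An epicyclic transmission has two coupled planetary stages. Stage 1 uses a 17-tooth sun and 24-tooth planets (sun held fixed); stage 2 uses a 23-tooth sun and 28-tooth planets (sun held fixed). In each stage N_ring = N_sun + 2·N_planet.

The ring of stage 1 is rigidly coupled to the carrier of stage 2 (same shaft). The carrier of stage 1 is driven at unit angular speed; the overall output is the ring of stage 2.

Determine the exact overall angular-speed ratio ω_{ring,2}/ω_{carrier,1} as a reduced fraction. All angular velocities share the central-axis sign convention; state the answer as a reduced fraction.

Stage 1: N_ring = 17 + 2·24 = 65
Stage 1: 17(ω_s−ω_c) = −65(ω_r−ω_c),  ω_s=0, ω_c=1
Stage 1: ω_r = 1 − (17/65)(0−1) = 82/65
  ⇒ ω_r¹/ω_c¹ = 82/65
Stage 2: N_ring = 23 + 2·28 = 79
Stage 2: 23(ω_s−ω_c) = −79(ω_r−ω_c),  ω_s=0, ω_c=1
Stage 2: ω_r = 1 − (23/79)(0−1) = 102/79
  ⇒ ω_r²/ω_c² = 102/79
Coupling ω_c² = ω_r¹ ⇒ overall = 82/65 × 102/79 = 8364/5135

8364/5135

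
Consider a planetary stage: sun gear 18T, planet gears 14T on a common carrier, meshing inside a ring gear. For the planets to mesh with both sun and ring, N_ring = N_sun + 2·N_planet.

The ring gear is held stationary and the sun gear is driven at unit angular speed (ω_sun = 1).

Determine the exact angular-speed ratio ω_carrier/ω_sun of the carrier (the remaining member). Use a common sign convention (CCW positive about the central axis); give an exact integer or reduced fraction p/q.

9/32

N_ring = 18 + 2·14 = 46
18(ω_s−ω_c) = −46(ω_r−ω_c),  ω_r=0, ω_s=1
18(1−ω_c) = −46(0−ω_c)  ⇒  64ω_c = 18  ⇒  ω_c = 9/32
ω_c/ω_s = 9/32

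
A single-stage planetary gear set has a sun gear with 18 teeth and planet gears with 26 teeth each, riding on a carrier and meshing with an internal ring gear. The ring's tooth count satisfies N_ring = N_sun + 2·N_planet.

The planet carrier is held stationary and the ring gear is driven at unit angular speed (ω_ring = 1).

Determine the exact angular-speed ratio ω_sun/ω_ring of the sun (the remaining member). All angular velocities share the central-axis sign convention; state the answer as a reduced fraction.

N_ring = 18 + 2·26 = 70
18(ω_s−ω_c) = −70(ω_r−ω_c),  ω_c=0, ω_r=1
ω_s = 0 − (70/18)(1−0) = -35/9
ω_s/ω_r = -35/9

-35/9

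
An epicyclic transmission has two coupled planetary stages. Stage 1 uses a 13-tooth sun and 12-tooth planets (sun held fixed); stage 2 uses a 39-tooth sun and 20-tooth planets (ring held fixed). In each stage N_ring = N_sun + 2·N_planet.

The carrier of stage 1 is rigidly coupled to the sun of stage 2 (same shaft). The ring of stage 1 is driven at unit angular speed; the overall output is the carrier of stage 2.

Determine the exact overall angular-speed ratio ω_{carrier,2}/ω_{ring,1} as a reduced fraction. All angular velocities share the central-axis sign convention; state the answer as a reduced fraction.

1443/5900

Stage 1: N_ring = 13 + 2·12 = 37
Stage 1: 13(ω_s−ω_c) = −37(ω_r−ω_c),  ω_s=0, ω_r=1
Stage 1: 13(0−ω_c) = −37(1−ω_c)  ⇒  50ω_c = 37  ⇒  ω_c = 37/50
  ⇒ ω_c¹/ω_r¹ = 37/50
Stage 2: N_ring = 39 + 2·20 = 79
Stage 2: 39(ω_s−ω_c) = −79(ω_r−ω_c),  ω_r=0, ω_s=1
Stage 2: 39(1−ω_c) = −79(0−ω_c)  ⇒  118ω_c = 39  ⇒  ω_c = 39/118
  ⇒ ω_c²/ω_s² = 39/118
Coupling ω_s² = ω_c¹ ⇒ overall = 37/50 × 39/118 = 1443/5900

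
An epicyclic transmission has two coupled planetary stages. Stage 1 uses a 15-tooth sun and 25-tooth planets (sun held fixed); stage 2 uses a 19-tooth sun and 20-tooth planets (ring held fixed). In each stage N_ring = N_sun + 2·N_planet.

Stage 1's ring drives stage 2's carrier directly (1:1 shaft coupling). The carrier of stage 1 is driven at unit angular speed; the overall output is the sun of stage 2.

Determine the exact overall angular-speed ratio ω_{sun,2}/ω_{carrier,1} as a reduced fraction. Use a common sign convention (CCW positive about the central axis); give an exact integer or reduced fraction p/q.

96/19

Stage 1: N_ring = 15 + 2·25 = 65
Stage 1: 15(ω_s−ω_c) = −65(ω_r−ω_c),  ω_s=0, ω_c=1
Stage 1: ω_r = 1 − (15/65)(0−1) = 16/13
  ⇒ ω_r¹/ω_c¹ = 16/13
Stage 2: N_ring = 19 + 2·20 = 59
Stage 2: 19(ω_s−ω_c) = −59(ω_r−ω_c),  ω_r=0, ω_c=1
Stage 2: ω_s = 1 − (59/19)(0−1) = 78/19
  ⇒ ω_s²/ω_c² = 78/19
Coupling ω_c² = ω_r¹ ⇒ overall = 16/13 × 78/19 = 96/19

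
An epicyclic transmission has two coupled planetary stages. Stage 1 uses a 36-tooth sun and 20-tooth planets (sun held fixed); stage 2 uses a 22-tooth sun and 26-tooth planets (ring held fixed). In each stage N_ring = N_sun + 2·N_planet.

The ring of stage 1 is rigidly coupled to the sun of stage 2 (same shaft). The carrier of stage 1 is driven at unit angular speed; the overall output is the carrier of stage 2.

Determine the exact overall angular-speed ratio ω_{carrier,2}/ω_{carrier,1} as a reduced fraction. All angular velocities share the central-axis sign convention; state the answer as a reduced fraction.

Stage 1: N_ring = 36 + 2·20 = 76
Stage 1: 36(ω_s−ω_c) = −76(ω_r−ω_c),  ω_s=0, ω_c=1
Stage 1: ω_r = 1 − (36/76)(0−1) = 28/19
  ⇒ ω_r¹/ω_c¹ = 28/19
Stage 2: N_ring = 22 + 2·26 = 74
Stage 2: 22(ω_s−ω_c) = −74(ω_r−ω_c),  ω_r=0, ω_s=1
Stage 2: 22(1−ω_c) = −74(0−ω_c)  ⇒  96ω_c = 22  ⇒  ω_c = 11/48
  ⇒ ω_c²/ω_s² = 11/48
Coupling ω_s² = ω_r¹ ⇒ overall = 28/19 × 11/48 = 77/228

77/228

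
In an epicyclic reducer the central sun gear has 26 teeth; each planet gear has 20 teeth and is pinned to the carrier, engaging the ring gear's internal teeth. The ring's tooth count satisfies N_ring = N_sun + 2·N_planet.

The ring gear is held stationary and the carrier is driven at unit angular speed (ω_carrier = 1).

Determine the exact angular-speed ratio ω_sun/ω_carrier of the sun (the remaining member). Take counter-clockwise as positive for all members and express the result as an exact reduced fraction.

46/13

N_ring = 26 + 2·20 = 66
26(ω_s−ω_c) = −66(ω_r−ω_c),  ω_r=0, ω_c=1
ω_s = 1 − (66/26)(0−1) = 46/13
ω_s/ω_c = 46/13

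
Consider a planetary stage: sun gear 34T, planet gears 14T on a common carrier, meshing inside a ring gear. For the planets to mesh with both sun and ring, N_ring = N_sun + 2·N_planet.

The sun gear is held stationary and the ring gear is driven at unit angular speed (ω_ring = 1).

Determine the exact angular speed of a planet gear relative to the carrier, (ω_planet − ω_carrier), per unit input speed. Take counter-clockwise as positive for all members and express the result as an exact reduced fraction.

N_ring = 34 + 2·14 = 62
34(ω_s−ω_c) = −62(ω_r−ω_c),  ω_s=0, ω_r=1
34(0−ω_c) = −62(1−ω_c)  ⇒  96ω_c = 62  ⇒  ω_c = 31/48
sun–planet: 34·(0−31/48) = −14·(ω_p−ω_c)  ⇒  ω_p−ω_c = −(34/14)·(-31/48) = 527/336

527/336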